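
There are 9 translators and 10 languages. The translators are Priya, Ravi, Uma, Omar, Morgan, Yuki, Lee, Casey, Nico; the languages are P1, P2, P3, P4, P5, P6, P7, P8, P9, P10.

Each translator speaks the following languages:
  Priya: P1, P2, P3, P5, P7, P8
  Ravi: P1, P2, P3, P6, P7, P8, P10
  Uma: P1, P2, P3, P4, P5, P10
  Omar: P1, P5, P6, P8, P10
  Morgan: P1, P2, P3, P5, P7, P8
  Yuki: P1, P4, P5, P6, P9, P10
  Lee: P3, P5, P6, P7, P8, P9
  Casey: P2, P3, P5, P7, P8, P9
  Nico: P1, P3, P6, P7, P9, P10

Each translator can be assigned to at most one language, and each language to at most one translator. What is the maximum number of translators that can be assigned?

9

A valid assignment of size 9: Priya→P5, Ravi→P3, Uma→P10, Omar→P6, Morgan→P7, Yuki→P9, Lee→P8, Casey→P2, Nico→P1.
All 9 translators are matched, so no larger matching exists.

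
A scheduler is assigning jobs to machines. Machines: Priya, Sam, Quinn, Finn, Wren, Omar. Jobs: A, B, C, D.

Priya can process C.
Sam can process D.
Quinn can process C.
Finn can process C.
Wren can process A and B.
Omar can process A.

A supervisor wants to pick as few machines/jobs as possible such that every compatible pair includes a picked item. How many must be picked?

4

The 4 edges Priya–C, Sam–D, Wren–B, Omar–A form a matching, so any vertex cover needs at least 4 vertices (one per matched edge).
Conversely {Sam, Wren, Omar, C} meets every edge and has exactly 4 vertices, so 4 is optimal.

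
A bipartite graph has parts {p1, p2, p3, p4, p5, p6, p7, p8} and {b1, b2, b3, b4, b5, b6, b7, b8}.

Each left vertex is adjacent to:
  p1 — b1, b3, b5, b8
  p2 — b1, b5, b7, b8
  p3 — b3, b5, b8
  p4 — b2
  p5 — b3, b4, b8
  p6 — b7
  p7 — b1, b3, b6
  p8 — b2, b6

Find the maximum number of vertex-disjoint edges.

8

For example, pair p1→b8, p2→b1, p3→b5, p4→b2, p5→b4, p6→b7, p7→b3, p8→b6.
This saturates every left vertex, so 8 is the maximum.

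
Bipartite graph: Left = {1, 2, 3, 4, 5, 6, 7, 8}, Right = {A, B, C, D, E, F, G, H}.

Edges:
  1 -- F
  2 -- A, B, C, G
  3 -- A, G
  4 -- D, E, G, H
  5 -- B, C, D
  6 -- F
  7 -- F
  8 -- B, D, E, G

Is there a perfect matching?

The set {1, 6, 7} has only 1 neighbour ({F}), so by Hall's theorem at most 6 of the 8 left vertices can be matched.
Hence no matching covers every left vertex.

No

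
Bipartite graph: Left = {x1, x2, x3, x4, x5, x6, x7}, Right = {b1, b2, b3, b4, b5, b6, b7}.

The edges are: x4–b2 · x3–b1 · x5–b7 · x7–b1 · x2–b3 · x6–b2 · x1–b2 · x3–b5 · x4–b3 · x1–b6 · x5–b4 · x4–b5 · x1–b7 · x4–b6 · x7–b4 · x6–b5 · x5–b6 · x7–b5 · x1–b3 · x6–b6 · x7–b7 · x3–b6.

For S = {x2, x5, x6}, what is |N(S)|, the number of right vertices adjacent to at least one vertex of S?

6

The union of neighbours of {x2, x5, x6} is {b2, b3, b4, b5, b6, b7}, which has 6 elements.
Since |N(S)| = 6 ≥ |S| = 3, Hall's condition holds for this subset.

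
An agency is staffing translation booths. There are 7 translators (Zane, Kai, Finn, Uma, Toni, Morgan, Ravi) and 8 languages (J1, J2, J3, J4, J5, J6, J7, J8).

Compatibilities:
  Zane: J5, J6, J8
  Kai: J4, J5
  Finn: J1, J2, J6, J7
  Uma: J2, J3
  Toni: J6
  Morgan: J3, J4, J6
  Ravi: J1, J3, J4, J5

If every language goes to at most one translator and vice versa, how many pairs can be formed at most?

7

One maximum matching: Zane→J8, Kai→J5, Finn→J7, Uma→J2, Toni→J6, Morgan→J4, Ravi→J3.
This saturates every translator, so 7 is the maximum.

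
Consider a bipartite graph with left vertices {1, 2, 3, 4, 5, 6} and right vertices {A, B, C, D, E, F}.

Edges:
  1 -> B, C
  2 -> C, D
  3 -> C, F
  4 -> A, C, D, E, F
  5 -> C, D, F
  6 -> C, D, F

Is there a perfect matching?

The set {2, 3, 5, 6} has only 3 neighbours ({C, D, F}), so by Hall's theorem at most 5 of the 6 left vertices can be matched.
Hence no matching covers every left vertex.

No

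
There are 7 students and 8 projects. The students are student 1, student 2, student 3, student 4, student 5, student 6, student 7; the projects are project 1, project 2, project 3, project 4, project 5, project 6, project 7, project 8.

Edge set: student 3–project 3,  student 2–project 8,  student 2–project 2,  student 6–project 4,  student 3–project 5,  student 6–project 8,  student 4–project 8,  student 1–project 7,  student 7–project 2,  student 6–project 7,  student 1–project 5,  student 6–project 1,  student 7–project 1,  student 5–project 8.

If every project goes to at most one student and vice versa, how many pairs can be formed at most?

6

A valid assignment of size 6: student 1-project 7, student 2-project 2, student 3-project 3, student 4-project 8, student 6-project 4, student 7-project 1.
The set {student 4, student 5} has only 1 neighbour ({project 8}), so by Hall's theorem at most 6 of the 7 students can be matched.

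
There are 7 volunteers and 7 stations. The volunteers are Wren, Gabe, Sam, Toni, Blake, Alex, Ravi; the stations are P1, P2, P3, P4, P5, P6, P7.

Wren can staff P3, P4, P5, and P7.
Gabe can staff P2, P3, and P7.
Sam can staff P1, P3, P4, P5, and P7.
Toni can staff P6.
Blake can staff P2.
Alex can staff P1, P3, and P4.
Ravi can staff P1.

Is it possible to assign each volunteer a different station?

Yes

One maximum matching: Wren→P5, Gabe→P7, Sam→P3, Toni→P6, Blake→P2, Alex→P4, Ravi→P1.
All 7 volunteers are covered.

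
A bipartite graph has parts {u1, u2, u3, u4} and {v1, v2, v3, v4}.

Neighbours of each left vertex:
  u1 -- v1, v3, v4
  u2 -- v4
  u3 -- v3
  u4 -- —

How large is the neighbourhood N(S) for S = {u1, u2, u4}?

The union of neighbours of {u1, u2, u4} is {v1, v3, v4}, which has 3 elements.
Since |N(S)| = 3 ≥ |S| = 3, Hall's condition holds for this subset.

3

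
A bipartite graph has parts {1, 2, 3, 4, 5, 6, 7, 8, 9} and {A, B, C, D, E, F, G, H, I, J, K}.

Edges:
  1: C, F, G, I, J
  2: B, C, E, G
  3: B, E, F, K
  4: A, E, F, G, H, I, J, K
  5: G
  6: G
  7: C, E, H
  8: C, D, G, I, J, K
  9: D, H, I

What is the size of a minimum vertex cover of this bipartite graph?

The 8 edges 1–F, 2–E, 3–B, 4–A, 5–G, 7–C, 8–J, 9–D form a matching, so any vertex cover needs at least 8 vertices (one per matched edge).
Conversely {1, 2, 3, 4, 7, 8, 9, G} meets every edge and has exactly 8 vertices, so 8 is optimal.

8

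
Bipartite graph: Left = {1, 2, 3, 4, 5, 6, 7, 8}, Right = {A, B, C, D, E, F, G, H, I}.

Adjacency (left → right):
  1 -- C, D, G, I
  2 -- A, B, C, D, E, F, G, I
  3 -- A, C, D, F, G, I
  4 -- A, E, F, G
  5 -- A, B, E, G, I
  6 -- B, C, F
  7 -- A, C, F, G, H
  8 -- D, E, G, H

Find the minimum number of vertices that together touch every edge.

8

{1, 2, 3, 4, 5, 6, 7, 8} is a vertex cover of size 8: every edge has an endpoint in this set.
No smaller cover exists because 1–I, 2–F, 3–D, 4–G, 5–B, 6–C, 7–A, 8–E is a matching of size 8, and a cover must include an endpoint of each of these disjoint edges (König's theorem).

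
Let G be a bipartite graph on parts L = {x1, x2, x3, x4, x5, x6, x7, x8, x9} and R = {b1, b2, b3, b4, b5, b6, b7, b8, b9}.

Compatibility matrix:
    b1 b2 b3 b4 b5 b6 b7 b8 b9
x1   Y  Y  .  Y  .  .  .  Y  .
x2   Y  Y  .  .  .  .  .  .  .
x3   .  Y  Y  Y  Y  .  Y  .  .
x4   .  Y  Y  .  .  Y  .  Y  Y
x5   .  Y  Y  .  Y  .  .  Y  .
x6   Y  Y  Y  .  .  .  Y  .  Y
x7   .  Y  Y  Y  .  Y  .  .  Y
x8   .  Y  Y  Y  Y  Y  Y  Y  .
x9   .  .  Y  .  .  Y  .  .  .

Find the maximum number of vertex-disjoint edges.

For example, pair x1-b2, x2-b1, x3-b5, x4-b6, x5-b8, x6-b9, x7-b4, x8-b7, x9-b3.
All 9 left vertices are matched, so no larger matching exists.

9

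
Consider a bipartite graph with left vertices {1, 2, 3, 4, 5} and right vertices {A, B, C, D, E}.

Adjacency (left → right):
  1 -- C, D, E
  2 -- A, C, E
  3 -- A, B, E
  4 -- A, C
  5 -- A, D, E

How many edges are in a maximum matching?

5

A valid assignment of size 5: 1–D, 2–A, 3–B, 4–C, 5–E.
All 5 left vertices are matched, so no larger matching exists.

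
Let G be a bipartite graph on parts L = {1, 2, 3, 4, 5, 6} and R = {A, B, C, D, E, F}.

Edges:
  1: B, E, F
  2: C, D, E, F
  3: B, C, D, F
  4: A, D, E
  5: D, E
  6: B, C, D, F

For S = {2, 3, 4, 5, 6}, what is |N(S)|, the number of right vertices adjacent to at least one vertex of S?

The union of neighbours of {2, 3, 4, 5, 6} is {A, B, C, D, E, F}, which has 6 elements.
Since |N(S)| = 6 ≥ |S| = 5, Hall's condition holds for this subset.

6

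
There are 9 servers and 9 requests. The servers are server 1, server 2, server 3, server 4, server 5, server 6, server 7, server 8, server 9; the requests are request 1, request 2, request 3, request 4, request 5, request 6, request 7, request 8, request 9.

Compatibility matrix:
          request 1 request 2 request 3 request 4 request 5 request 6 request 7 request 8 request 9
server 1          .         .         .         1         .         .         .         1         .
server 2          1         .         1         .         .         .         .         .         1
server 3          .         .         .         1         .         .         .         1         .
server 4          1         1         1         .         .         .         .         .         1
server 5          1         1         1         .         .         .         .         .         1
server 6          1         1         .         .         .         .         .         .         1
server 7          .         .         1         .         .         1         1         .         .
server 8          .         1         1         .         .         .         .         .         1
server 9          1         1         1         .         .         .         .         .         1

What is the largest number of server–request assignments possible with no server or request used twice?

7

A valid assignment of size 7: server 1→request 8, server 2→request 1, server 3→request 4, server 4→request 2, server 5→request 3, server 6→request 9, server 7→request 7.
The set {server 2, server 4, server 5, server 6, server 8, server 9} has only 4 neighbours ({request 1, request 2, request 3, request 9}), so by Hall's theorem at most 7 of the 9 servers can be matched.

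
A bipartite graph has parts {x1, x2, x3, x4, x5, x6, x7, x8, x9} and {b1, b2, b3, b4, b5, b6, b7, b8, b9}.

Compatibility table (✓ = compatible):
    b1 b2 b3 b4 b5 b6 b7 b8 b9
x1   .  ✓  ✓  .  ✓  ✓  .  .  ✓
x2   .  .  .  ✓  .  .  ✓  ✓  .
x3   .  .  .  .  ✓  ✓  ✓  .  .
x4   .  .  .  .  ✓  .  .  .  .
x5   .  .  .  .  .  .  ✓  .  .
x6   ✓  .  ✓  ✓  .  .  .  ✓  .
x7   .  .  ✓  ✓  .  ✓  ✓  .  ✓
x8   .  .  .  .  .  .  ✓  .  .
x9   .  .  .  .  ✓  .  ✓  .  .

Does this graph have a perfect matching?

No

The set {x4, x5, x8, x9} has only 2 neighbours ({b5, b7}), so by Hall's theorem at most 7 of the 9 left vertices can be matched.
Hence no matching covers every left vertex.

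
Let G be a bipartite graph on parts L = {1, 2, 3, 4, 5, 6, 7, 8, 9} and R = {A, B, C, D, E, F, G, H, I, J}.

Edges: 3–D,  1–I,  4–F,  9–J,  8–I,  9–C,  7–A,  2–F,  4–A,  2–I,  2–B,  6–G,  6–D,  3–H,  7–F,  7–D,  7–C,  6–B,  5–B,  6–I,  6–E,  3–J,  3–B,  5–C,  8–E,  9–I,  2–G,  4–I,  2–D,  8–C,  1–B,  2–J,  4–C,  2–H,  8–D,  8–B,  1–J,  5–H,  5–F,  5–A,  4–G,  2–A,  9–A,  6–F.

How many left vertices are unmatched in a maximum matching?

0

For example, pair 1–B, 2–J, 3–D, 4–A, 5–H, 6–G, 7–F, 8–E, 9–I.
This saturates every left vertex, so 9 is the maximum.
That matches 9 of the 9, leaving 0 unmatched; no matching can do better.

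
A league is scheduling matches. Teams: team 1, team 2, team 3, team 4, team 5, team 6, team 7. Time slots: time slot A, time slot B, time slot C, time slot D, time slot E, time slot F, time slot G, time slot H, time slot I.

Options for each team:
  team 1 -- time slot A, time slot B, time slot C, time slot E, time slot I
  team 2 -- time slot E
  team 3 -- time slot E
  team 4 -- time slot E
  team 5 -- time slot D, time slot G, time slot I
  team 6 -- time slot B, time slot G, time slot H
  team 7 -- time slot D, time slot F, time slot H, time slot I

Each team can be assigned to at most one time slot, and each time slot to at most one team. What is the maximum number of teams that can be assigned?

A valid assignment of size 5: team 1–time slot C, team 2–time slot E, team 5–time slot I, team 6–time slot H, team 7–time slot F.
The set {team 2, team 3, team 4} has only 1 neighbour ({time slot E}), so by Hall's theorem at most 5 of the 7 teams can be matched.

5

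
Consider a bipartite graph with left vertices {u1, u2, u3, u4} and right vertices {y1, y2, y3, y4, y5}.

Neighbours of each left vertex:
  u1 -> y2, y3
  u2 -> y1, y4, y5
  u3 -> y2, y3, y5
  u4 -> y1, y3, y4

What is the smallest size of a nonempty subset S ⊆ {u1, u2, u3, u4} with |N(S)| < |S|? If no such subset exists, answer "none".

none

A matching saturating every left vertex exists, for instance u1→y2, u2→y1, u3→y5, u4→y3.
By Hall's marriage theorem, this means |N(S)| ≥ |S| for every subset S, so no violating subset exists.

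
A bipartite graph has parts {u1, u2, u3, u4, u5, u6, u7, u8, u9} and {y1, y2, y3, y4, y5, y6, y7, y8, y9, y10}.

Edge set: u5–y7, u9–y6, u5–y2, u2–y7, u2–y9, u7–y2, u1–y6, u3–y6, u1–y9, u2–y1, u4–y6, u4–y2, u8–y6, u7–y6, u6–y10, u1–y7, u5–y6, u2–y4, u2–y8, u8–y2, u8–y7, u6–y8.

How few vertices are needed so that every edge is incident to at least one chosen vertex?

The 6 edges u1–y9, u2–y1, u3–y6, u4–y2, u5–y7, u6–y10 form a matching, so any vertex cover needs at least 6 vertices (one per matched edge).
Conversely {u1, u2, u6, y2, y6, y7} meets every edge and has exactly 6 vertices, so 6 is optimal.

6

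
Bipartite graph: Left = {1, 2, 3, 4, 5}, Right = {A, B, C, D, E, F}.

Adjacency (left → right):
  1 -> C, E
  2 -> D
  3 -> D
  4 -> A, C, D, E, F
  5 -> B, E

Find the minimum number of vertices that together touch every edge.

4

{1, 4, 5, D} is a vertex cover of size 4: every edge has an endpoint in this set.
No smaller cover exists because 1–E, 2–D, 4–A, 5–B is a matching of size 4, and a cover must include an endpoint of each of these disjoint edges (König's theorem).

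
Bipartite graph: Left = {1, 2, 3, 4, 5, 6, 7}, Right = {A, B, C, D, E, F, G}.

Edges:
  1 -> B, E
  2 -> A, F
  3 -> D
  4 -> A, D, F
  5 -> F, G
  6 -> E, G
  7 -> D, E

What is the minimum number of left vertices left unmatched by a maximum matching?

1

For example, pair 1–B, 2–A, 3–D, 4–F, 5–G, 6–E.
The set {2, 3, 4, 5, 6, 7} has only 5 neighbours ({A, D, E, F, G}), so by Hall's theorem at most 6 of the 7 left vertices can be matched.
That matches 6 of the 7, leaving 1 unmatched; no matching can do better.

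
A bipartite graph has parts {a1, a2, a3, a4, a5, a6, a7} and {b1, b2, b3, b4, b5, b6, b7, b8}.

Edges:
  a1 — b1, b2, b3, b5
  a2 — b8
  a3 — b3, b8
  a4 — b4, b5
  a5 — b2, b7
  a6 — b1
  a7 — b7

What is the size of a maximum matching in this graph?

7

One maximum matching: a1–b5, a2–b8, a3–b3, a4–b4, a5–b2, a6–b1, a7–b7.
This saturates every left vertex, so 7 is the maximum.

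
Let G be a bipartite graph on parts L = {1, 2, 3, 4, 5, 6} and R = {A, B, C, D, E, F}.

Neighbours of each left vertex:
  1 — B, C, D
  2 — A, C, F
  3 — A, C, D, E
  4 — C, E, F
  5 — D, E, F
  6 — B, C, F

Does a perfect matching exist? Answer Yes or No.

For example, pair 1–C, 2–F, 3–A, 4–E, 5–D, 6–B.
All 6 left vertices are covered.

Yes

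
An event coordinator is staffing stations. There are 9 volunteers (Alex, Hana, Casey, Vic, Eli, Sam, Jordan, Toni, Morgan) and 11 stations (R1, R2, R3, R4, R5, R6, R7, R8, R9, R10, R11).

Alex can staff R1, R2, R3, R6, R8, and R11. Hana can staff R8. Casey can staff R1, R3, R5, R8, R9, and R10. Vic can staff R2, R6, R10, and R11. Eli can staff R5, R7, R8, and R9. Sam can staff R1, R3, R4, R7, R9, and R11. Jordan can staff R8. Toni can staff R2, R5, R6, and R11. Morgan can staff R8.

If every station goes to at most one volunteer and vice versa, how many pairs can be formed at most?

7

A valid assignment of size 7: Alex→R3, Hana→R8, Casey→R9, Vic→R6, Eli→R7, Sam→R4, Toni→R11.
The set {Hana, Jordan, Morgan} has only 1 neighbour ({R8}), so by Hall's theorem at most 7 of the 9 volunteers can be matched.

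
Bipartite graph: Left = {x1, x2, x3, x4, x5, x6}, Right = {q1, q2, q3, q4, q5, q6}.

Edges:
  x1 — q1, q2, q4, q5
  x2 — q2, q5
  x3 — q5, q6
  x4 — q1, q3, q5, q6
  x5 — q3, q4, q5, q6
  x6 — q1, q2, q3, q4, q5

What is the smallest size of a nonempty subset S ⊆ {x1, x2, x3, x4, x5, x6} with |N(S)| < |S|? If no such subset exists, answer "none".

A matching saturating every left vertex exists, for instance x1→q2, x2→q5, x3→q6, x4→q1, x5→q3, x6→q4.
By Hall's marriage theorem, this means |N(S)| ≥ |S| for every subset S, so no violating subset exists.

none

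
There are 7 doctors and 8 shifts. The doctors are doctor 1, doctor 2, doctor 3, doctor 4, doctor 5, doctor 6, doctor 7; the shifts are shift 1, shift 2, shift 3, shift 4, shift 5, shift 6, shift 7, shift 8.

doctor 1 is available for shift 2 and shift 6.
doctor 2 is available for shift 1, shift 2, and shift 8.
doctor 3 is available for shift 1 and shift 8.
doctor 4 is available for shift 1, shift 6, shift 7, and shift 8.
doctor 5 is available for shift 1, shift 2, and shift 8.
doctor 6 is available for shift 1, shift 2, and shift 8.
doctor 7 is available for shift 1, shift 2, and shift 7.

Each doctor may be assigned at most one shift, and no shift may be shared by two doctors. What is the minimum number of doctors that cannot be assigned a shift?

2

A valid assignment of size 5: doctor 1→shift 6, doctor 2→shift 1, doctor 3→shift 8, doctor 4→shift 7, doctor 5→shift 2.
The set {doctor 1, doctor 2, doctor 3, doctor 4, doctor 5, doctor 6, doctor 7} has only 5 neighbours ({shift 1, shift 2, shift 6, shift 7, shift 8}), so by Hall's theorem at most 5 of the 7 doctors can be matched.
That matches 5 of the 7, leaving 2 unmatched; no matching can do better.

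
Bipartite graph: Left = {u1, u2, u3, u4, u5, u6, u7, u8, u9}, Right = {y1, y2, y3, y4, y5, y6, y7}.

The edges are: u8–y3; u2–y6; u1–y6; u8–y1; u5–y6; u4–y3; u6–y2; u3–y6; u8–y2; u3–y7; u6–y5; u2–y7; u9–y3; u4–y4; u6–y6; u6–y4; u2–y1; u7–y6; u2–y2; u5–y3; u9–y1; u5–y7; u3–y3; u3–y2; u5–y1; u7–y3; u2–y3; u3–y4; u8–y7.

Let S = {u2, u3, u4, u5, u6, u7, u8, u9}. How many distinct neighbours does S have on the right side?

The union of neighbours of {u2, u3, u4, u5, u6, u7, u8, u9} is {y1, y2, y3, y4, y5, y6, y7}, which has 7 elements.
Since |N(S)| = 7 < |S| = 8, Hall's condition fails for this subset.

7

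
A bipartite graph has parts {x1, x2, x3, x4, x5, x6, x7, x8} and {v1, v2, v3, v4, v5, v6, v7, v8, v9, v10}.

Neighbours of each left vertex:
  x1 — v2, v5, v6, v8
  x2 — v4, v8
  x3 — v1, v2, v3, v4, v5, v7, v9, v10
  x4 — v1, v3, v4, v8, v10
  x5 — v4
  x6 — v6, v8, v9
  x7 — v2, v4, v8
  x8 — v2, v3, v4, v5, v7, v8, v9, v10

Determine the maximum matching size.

A valid assignment of size 8: x1–v6, x2–v8, x3–v1, x4–v3, x5–v4, x6–v9, x7–v2, x8–v10.
All 8 left vertices are matched, so no larger matching exists.

8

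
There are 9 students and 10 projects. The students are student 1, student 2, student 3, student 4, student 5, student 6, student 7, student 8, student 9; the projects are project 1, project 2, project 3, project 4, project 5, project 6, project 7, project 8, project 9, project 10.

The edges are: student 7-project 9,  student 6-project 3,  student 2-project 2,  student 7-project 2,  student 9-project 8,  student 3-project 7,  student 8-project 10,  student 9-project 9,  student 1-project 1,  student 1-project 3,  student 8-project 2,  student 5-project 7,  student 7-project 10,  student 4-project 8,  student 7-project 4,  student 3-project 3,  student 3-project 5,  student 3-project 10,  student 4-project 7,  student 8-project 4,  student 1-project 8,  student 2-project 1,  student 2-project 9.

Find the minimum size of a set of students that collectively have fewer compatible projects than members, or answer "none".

A matching saturating every student exists, for instance student 1→project 1, student 2→project 2, student 3→project 5, student 4→project 8, student 5→project 7, student 6→project 3, student 7→project 4, student 8→project 10, student 9→project 9.
By Hall's marriage theorem, this means |N(S)| ≥ |S| for every subset S, so no violating subset exists.

none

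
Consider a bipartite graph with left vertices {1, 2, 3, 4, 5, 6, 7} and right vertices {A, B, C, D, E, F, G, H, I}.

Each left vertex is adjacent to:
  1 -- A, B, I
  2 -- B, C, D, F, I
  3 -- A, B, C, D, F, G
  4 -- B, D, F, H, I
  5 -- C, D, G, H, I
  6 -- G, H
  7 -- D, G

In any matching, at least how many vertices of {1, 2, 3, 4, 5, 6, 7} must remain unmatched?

0

For example, pair 1→I, 2→F, 3→A, 4→B, 5→D, 6→H, 7→G.
All 7 left vertices are matched, so no larger matching exists.
That matches 7 of the 7, leaving 0 unmatched; no matching can do better.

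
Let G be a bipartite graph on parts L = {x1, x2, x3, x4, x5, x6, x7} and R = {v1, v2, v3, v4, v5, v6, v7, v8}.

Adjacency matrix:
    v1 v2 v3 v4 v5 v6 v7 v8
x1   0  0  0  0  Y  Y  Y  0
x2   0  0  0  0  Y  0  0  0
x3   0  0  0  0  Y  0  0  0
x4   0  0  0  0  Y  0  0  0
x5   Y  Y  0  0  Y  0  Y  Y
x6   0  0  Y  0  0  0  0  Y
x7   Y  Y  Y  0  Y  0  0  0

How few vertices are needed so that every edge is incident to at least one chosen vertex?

5

A maximum matching has 5 edges (e.g. x1–v6, x2–v5, x5–v1, x6–v3, x7–v2).
By König's theorem the minimum vertex cover has the same size. One such cover is {x1, x5, x6, x7, v5}.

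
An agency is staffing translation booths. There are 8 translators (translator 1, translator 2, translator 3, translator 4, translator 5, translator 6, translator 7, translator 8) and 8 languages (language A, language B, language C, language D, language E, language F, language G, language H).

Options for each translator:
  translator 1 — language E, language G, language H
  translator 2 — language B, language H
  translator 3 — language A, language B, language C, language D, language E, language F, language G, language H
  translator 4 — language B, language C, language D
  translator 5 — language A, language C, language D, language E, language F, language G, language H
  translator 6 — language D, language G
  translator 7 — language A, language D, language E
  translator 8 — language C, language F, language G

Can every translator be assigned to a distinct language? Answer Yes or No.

Yes

A valid assignment of size 8: translator 1-language E, translator 2-language H, translator 3-language D, translator 4-language B, translator 5-language C, translator 6-language G, translator 7-language A, translator 8-language F.
Every translator is matched, so this is a perfect matching.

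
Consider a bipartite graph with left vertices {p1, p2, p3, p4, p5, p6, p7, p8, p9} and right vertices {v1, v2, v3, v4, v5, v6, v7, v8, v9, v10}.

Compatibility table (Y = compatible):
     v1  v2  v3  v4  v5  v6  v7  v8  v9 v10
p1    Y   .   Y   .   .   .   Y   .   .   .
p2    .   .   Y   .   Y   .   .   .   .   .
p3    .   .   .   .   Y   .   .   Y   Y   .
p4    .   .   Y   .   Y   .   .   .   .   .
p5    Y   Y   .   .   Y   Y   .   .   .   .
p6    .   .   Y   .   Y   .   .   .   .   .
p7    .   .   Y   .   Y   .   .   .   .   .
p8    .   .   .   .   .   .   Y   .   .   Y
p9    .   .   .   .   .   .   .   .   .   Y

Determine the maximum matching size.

One maximum matching: p1–v1, p2–v5, p3–v8, p4–v3, p5–v2, p8–v7, p9–v10.
The set {p2, p4, p6, p7} has only 2 neighbours ({v3, v5}), so by Hall's theorem at most 7 of the 9 left vertices can be matched.

7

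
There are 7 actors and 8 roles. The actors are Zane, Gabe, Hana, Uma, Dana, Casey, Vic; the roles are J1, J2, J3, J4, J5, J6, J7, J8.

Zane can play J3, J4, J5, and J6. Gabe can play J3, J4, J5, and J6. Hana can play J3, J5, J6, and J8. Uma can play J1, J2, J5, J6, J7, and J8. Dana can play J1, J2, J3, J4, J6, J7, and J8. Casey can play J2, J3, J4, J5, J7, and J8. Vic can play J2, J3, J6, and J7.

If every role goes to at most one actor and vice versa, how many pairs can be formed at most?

7

A valid assignment of size 7: Zane–J5, Gabe–J6, Hana–J8, Uma–J2, Dana–J1, Casey–J7, Vic–J3.
This saturates every actor, so 7 is the maximum.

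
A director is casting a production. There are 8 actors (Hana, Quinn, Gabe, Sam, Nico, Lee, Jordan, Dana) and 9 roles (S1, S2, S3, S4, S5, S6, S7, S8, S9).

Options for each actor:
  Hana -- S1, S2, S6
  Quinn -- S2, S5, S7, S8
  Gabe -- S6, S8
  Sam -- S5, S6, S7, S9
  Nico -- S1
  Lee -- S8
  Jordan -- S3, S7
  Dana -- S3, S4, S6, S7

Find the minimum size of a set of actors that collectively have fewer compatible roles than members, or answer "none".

none

A matching saturating every actor exists, for instance Hana→S2, Quinn→S5, Gabe→S6, Sam→S9, Nico→S1, Lee→S8, Jordan→S7, Dana→S4.
By Hall's marriage theorem, this means |N(S)| ≥ |S| for every subset S, so no violating subset exists.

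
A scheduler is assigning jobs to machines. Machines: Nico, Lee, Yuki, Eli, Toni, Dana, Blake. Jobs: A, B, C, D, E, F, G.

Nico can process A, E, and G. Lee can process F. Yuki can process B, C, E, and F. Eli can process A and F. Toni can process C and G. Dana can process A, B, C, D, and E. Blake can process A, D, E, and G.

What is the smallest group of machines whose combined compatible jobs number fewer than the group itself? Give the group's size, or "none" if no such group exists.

none

A matching saturating every machine exists, for instance Nico→G, Lee→F, Yuki→B, Eli→A, Toni→C, Dana→D, Blake→E.
By Hall's marriage theorem, this means |N(S)| ≥ |S| for every subset S, so no violating subset exists.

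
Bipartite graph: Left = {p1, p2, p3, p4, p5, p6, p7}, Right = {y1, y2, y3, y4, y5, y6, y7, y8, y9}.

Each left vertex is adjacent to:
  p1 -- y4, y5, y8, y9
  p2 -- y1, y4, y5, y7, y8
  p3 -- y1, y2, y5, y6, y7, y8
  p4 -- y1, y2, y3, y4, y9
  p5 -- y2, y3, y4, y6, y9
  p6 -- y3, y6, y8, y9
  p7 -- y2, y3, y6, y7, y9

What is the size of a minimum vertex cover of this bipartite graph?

7

The 7 edges p1–y5, p2–y1, p3–y6, p4–y3, p5–y4, p6–y8, p7–y7 form a matching, so any vertex cover needs at least 7 vertices (one per matched edge).
Conversely {p1, p2, p3, p4, p5, p6, p7} meets every edge and has exactly 7 vertices, so 7 is optimal.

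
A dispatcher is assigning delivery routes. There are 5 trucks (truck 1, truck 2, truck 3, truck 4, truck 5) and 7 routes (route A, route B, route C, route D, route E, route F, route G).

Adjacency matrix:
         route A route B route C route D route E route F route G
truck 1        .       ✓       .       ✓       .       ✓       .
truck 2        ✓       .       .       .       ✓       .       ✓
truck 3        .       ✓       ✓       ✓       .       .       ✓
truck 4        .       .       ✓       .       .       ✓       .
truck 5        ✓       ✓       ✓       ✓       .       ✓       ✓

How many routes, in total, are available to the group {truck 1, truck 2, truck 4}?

The union of neighbours of {truck 1, truck 2, truck 4} is {route A, route B, route C, route D, route E, route F, route G}, which has 7 elements.
Since |N(S)| = 7 ≥ |S| = 3, Hall's condition holds for this subset.

7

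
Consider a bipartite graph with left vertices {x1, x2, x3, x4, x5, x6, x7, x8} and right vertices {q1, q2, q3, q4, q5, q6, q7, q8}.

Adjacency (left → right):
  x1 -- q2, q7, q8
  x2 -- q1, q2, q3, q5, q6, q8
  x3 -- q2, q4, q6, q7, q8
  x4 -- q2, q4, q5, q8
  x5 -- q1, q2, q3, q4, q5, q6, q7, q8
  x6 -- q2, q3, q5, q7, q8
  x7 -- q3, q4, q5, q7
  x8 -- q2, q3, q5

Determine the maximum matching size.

8

For example, pair x1→q8, x2→q1, x3→q6, x4→q5, x5→q4, x6→q7, x7→q3, x8→q2.
All 8 left vertices are matched, so no larger matching exists.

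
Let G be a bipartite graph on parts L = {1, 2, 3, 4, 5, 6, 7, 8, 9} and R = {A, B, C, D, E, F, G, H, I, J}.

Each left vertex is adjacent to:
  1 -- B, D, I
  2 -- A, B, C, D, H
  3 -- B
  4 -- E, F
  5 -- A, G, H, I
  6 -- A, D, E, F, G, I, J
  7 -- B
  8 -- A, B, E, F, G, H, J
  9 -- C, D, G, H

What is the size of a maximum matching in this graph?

One maximum matching: 1–D, 2–H, 3–B, 4–E, 5–I, 6–J, 8–A, 9–G.
The set {3, 7} has only 1 neighbour ({B}), so by Hall's theorem at most 8 of the 9 left vertices can be matched.

8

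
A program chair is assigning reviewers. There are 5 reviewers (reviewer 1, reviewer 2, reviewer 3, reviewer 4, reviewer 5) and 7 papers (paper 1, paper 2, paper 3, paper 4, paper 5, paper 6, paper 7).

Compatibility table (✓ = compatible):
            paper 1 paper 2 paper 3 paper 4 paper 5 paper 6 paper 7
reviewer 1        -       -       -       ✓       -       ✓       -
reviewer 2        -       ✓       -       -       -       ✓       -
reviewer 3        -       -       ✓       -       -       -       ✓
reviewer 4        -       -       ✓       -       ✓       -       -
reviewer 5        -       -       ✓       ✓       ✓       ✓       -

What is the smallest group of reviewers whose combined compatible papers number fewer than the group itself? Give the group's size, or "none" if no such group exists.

none

A matching saturating every reviewer exists, for instance reviewer 1→paper 6, reviewer 2→paper 2, reviewer 3→paper 7, reviewer 4→paper 3, reviewer 5→paper 4.
By Hall's marriage theorem, this means |N(S)| ≥ |S| for every subset S, so no violating subset exists.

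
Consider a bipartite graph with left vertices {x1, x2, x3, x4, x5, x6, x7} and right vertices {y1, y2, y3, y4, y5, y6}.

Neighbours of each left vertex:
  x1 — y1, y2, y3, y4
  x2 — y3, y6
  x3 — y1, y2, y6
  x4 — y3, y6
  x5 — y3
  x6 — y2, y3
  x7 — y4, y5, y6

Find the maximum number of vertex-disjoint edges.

One maximum matching: x1→y4, x2→y6, x3→y1, x4→y3, x6→y2, x7→y5.
The set {x2, x4, x5} has only 2 neighbours ({y3, y6}), so by Hall's theorem at most 6 of the 7 left vertices can be matched.

6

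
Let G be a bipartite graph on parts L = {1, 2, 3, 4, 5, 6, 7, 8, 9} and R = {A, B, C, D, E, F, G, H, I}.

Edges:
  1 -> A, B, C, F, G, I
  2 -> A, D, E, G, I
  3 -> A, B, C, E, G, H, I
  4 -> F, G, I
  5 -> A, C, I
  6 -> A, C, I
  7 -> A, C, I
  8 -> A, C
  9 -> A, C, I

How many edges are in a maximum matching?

One maximum matching: 1-B, 2-G, 3-E, 4-F, 5-A, 6-C, 7-I.
The set {5, 6, 7, 8, 9} has only 3 neighbours ({A, C, I}), so by Hall's theorem at most 7 of the 9 left vertices can be matched.

7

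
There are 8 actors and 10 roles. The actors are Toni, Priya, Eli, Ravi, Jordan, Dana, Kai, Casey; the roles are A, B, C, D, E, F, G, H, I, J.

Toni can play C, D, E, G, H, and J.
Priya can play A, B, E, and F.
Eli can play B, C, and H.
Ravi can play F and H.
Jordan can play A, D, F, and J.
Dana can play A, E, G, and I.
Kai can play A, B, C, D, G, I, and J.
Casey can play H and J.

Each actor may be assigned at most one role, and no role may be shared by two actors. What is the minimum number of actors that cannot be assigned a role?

0

A valid assignment of size 8: Toni→E, Priya→B, Eli→C, Ravi→F, Jordan→D, Dana→I, Kai→G, Casey→J.
All 8 actors are matched, so no larger matching exists.
That matches 8 of the 8, leaving 0 unmatched; no matching can do better.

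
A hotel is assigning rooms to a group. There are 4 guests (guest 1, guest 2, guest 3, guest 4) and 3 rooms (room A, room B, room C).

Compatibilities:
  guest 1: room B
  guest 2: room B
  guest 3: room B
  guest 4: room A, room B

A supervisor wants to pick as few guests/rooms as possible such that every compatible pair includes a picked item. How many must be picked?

2

A maximum matching has 2 edges (e.g. guest 1–room B, guest 4–room A).
By König's theorem the minimum vertex cover has the same size. One such cover is {guest 4, room B}.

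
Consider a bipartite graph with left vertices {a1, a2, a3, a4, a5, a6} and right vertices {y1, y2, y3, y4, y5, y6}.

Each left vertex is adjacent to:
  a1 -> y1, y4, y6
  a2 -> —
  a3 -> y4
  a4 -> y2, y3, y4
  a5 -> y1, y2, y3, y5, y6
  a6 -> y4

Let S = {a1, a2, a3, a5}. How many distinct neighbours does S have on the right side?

6

The union of neighbours of {a1, a2, a3, a5} is {y1, y2, y3, y4, y5, y6}, which has 6 elements.
Since |N(S)| = 6 ≥ |S| = 4, Hall's condition holds for this subset.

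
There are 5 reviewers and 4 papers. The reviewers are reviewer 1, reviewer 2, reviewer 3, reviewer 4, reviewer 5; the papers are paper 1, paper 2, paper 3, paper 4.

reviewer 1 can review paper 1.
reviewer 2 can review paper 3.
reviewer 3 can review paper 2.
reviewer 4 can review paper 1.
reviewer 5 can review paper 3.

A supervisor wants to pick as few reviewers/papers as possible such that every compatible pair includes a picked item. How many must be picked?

3

A maximum matching has 3 edges (e.g. reviewer 1–paper 1, reviewer 2–paper 3, reviewer 3–paper 2).
By König's theorem the minimum vertex cover has the same size. One such cover is {reviewer 3, paper 1, paper 3}.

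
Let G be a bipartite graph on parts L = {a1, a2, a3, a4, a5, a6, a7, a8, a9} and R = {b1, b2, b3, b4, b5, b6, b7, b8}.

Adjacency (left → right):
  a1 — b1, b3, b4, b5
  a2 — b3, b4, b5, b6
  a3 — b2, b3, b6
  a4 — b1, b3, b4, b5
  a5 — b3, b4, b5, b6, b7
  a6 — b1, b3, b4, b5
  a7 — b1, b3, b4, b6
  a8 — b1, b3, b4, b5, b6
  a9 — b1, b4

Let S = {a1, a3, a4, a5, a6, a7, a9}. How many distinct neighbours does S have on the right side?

The union of neighbours of {a1, a3, a4, a5, a6, a7, a9} is {b1, b2, b3, b4, b5, b6, b7}, which has 7 elements.
Since |N(S)| = 7 ≥ |S| = 7, Hall's condition holds for this subset.

7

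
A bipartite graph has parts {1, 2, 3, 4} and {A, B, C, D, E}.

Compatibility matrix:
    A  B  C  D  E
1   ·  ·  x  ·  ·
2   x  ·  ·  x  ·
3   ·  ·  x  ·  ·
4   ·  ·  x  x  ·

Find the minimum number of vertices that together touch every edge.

3

{2, 4, C} is a vertex cover of size 3: every edge has an endpoint in this set.
No smaller cover exists because 1–C, 2–A, 4–D is a matching of size 3, and a cover must include an endpoint of each of these disjoint edges (König's theorem).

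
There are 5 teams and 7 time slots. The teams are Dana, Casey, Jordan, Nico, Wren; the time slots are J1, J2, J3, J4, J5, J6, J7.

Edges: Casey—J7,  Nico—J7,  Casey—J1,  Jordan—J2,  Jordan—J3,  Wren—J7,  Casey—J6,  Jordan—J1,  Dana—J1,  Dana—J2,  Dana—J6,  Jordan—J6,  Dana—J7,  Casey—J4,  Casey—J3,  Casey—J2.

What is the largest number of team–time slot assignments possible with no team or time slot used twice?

4

For example, pair Dana–J6, Casey–J2, Jordan–J3, Nico–J7.
The set {Nico, Wren} has only 1 neighbour ({J7}), so by Hall's theorem at most 4 of the 5 teams can be matched.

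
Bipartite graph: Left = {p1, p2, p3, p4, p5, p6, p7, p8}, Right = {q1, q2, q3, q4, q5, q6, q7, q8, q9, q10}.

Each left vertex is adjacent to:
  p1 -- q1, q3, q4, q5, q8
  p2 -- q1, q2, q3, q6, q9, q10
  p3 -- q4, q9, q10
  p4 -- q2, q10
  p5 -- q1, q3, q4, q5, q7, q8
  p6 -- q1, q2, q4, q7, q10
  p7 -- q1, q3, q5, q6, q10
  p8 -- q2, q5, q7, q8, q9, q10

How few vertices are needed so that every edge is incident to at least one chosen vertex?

The 8 edges p1–q4, p2–q6, p3–q10, p4–q2, p5–q8, p6–q7, p7–q1, p8–q9 form a matching, so any vertex cover needs at least 8 vertices (one per matched edge).
Conversely {p1, p2, p3, p4, p5, p6, p7, p8} meets every edge and has exactly 8 vertices, so 8 is optimal.

8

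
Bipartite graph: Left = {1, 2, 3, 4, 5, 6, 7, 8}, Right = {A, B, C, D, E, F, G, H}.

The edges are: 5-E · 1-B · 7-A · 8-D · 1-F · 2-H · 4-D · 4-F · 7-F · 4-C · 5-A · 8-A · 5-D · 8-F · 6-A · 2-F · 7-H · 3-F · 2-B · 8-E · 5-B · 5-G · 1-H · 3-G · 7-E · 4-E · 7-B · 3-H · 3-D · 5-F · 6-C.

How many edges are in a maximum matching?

8

A valid assignment of size 8: 1-F, 2-B, 3-D, 4-C, 5-G, 6-A, 7-H, 8-E.
All 8 left vertices are matched, so no larger matching exists.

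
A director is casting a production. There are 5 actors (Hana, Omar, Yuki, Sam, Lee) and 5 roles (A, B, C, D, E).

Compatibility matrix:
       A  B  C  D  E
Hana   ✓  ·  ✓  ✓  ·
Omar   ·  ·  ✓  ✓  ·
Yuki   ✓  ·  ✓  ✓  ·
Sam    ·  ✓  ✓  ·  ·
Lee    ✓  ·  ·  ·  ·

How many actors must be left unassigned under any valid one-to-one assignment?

A valid assignment of size 4: Hana→A, Omar→D, Yuki→C, Sam→B.
The set {Hana, Omar, Yuki, Lee} has only 3 neighbours ({A, C, D}), so by Hall's theorem at most 4 of the 5 actors can be matched.
That matches 4 of the 5, leaving 1 unmatched; no matching can do better.

1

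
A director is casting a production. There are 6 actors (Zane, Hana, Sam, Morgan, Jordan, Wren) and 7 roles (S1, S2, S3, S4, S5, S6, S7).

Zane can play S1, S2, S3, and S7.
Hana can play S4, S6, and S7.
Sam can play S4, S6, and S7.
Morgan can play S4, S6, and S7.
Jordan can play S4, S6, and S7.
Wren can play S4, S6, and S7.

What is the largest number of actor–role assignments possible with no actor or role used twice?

4

A valid assignment of size 4: Zane-S2, Hana-S6, Sam-S7, Morgan-S4.
The set {Hana, Sam, Morgan, Jordan, Wren} has only 3 neighbours ({S4, S6, S7}), so by Hall's theorem at most 4 of the 6 actors can be matched.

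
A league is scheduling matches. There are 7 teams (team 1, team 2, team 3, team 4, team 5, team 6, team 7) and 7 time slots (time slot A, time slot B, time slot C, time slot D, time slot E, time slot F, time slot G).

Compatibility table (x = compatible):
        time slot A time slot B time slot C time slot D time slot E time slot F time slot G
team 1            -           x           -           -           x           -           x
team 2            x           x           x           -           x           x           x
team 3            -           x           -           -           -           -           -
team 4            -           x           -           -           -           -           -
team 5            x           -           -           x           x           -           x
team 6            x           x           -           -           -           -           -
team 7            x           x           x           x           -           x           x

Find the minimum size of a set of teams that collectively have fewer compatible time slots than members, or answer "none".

2

Take S = {team 3, team 4}. Its neighbourhood is {time slot B}, so |N(S)| = 1 < |S| = 2.
No single vertex violates Hall's condition since each has at least one neighbour, so 2 is the minimum.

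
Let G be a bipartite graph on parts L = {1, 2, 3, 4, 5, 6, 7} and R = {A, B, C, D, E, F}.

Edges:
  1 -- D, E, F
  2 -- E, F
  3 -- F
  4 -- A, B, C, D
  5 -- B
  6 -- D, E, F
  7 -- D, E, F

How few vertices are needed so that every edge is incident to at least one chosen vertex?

A maximum matching has 5 edges (e.g. 1–D, 2–E, 3–F, 4–C, 5–B).
By König's theorem the minimum vertex cover has the same size. One such cover is {4, 5, D, E, F}.

5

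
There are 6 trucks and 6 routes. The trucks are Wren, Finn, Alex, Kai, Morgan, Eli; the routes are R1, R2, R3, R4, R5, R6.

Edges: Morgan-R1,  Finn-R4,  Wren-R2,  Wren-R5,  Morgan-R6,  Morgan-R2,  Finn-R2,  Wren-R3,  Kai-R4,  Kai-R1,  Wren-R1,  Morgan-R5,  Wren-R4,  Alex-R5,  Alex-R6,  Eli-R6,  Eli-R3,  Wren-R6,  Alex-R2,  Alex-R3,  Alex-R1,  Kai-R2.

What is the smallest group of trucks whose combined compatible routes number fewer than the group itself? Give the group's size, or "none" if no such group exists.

none

A matching saturating every truck exists, for instance Wren→R2, Finn→R4, Alex→R3, Kai→R1, Morgan→R5, Eli→R6.
By Hall's marriage theorem, this means |N(S)| ≥ |S| for every subset S, so no violating subset exists.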